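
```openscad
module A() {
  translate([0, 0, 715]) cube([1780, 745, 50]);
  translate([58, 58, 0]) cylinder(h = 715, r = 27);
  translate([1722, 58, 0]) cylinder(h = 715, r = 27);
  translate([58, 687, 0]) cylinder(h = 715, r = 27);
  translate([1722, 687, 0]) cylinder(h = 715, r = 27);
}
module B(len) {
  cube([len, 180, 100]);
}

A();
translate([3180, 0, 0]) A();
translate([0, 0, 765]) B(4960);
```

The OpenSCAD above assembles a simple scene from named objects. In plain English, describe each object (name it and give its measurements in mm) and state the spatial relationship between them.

A is a table: top 1780 mm (x) × 745 mm (y), 50 mm thick, upper face at z = 765 mm, on four round legs of 54 mm diameter, each leg's bounding box inset 31 mm from the nearest pair of top edges, running from z = 0 to the bottom of the top.

B is a rectangular beam 4960 mm long (x), 180 mm deep (y), 100 mm thick (z).

The beam spans the tops of two tables placed 1400 mm apart, resting at z = 765 mm.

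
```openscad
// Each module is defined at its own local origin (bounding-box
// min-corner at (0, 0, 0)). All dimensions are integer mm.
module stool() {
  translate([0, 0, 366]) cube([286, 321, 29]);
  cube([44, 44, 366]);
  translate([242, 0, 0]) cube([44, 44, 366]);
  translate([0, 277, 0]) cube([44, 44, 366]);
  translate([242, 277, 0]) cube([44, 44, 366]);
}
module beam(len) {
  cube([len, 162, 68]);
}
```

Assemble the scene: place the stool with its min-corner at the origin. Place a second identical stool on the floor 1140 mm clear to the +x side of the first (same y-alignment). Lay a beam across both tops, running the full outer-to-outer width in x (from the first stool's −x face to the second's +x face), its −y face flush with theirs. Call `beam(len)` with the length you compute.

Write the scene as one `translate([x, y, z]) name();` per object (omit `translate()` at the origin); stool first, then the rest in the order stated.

stool();
translate([1426, 0, 0]) stool();
translate([0, 0, 395]) beam(1712);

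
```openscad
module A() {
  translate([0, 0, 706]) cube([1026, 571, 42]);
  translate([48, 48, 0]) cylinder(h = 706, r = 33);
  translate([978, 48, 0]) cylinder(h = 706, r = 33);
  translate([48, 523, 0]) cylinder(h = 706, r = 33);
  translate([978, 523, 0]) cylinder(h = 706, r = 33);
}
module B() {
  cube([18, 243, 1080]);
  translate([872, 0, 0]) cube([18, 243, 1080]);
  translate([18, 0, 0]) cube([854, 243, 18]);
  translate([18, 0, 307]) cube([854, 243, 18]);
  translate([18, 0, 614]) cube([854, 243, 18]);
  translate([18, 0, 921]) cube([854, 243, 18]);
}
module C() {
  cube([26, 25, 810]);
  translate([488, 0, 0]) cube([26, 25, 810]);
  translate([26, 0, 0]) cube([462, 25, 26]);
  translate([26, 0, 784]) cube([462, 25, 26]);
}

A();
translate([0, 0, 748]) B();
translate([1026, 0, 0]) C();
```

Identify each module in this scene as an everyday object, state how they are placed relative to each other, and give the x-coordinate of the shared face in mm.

A is a table. B is a bookshelf. C is a picture frame. The bookshelf is on top of the table. The picture frame is against the table's +x side, with their −y faces flush. The x-coordinate of the shared face is 1026 mm.

The table's +x face and the picture frame's −x face are both at x = 1026 mm.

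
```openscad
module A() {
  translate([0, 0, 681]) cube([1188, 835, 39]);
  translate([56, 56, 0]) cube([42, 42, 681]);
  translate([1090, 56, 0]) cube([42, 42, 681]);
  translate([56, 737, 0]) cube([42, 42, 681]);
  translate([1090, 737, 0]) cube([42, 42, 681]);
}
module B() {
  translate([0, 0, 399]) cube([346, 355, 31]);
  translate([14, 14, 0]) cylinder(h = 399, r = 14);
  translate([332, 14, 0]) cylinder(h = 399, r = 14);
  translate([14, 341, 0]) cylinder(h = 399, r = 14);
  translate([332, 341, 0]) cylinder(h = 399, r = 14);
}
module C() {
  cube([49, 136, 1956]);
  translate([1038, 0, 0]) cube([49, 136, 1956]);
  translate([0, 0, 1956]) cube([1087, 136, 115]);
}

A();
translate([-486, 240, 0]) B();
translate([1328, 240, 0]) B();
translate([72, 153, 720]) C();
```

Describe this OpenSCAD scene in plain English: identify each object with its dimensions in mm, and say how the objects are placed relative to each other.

A is a table with a 1188×835 mm rectangular top, 39 mm thick, top surface at z = 720 mm, supported by four 42×42 mm square legs, each inset 56 mm from the nearest pair of top edges, running from the floor.

B is a four-legged stool. The seat is 346×355 mm, 31 mm thick, top at z = 430 mm. It stands on four round legs, each 28 mm in diameter, from z = 0 to the seat underside, each leg's axis is inset half a diameter from the nearest pair of seat edges (so the leg's bounding box is flush with the corner).

C is a door frame. The clear opening is 989 mm wide and 1956 mm high. Two 49 mm wide jambs, 136 mm deep, stand either side of the opening from the floor to the top of the opening. A 115 mm thick head sits across the top of both jambs, spanning the full outside width of the frame.

Two stools sit around the table at the −x, +x sides. The door frame is on top of the table.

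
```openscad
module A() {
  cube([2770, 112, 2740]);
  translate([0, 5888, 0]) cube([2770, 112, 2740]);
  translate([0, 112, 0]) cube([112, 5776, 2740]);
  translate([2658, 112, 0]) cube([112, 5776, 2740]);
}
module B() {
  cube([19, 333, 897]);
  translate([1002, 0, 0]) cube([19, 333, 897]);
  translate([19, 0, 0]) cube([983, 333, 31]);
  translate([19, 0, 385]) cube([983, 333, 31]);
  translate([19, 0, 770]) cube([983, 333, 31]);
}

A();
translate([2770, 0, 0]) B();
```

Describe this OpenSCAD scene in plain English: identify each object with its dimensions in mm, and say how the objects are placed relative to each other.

A is the wall frame of a small rectangular building: four walls, each 2740 mm tall and 112 mm thick, enclosing a footprint 2770 mm (x) by 6000 mm (y) outside-to-outside, with no floor or roof. The front and back walls (the −y and +y sides) span the full width; the two side walls fit between them.

B is an open bookshelf. Two side panels, each 19 mm thick, 333 mm deep and 897 mm tall, stand 1021 mm apart (outside-to-outside). Between them sit 3 shelves, each 31 mm thick and 333 mm deep, spanning the full gap between the sides. The bottom shelf rests on the floor (its underside at z = 0) and the clear gap between one shelf's top and the next shelf's underside is 354 mm.

The bookshelf is against the house frame's +x side, with their −y faces flush.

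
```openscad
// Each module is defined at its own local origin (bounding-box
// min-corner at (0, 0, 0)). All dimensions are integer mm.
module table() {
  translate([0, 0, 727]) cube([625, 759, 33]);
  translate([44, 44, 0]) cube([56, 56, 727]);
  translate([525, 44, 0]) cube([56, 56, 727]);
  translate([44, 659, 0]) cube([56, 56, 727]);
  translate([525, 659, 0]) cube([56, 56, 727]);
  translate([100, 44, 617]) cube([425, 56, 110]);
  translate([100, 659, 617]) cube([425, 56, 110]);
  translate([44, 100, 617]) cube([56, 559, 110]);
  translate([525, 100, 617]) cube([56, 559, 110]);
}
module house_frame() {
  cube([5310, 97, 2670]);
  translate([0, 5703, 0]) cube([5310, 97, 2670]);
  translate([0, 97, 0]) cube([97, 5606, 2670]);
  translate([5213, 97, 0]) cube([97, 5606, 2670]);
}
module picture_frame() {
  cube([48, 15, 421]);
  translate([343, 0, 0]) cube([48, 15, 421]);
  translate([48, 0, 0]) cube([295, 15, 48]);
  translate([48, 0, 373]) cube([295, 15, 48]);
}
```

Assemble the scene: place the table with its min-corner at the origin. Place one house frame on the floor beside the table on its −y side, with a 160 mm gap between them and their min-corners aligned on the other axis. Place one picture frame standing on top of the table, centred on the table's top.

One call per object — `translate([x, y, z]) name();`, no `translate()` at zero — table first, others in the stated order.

table();
translate([0, -5960, 0]) house_frame();
translate([117, 372, 760]) picture_frame();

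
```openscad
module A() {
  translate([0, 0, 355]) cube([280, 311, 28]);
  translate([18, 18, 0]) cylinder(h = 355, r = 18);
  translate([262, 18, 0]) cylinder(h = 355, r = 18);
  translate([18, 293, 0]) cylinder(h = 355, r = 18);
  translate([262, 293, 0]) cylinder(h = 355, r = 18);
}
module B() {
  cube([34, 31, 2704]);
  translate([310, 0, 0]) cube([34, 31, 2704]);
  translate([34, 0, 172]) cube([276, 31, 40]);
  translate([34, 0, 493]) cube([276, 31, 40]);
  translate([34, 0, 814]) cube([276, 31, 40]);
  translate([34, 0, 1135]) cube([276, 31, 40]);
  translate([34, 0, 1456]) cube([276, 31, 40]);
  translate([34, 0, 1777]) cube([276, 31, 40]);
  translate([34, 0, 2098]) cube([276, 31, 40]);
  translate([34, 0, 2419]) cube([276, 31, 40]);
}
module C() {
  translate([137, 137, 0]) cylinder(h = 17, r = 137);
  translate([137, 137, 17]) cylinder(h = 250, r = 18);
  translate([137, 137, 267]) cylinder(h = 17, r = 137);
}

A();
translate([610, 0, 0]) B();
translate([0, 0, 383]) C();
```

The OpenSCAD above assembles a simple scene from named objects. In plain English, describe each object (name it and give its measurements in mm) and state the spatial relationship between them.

A is a four-legged stool. The seat is a 280×311×28 mm slab whose top surface is at z = 383 mm; four round legs, each 36 mm in diameter, run from the floor (z = 0) to the underside of the seat, each leg's axis is inset half a diameter from the nearest pair of seat edges (so the leg's bounding box is flush with the corner).

B is a wooden ladder with two side rails of 34×31 mm section and 2704 mm height, set 344 mm apart overall. Between them run 8 rectangular rungs (31 mm deep, 40 mm thick), front faces flush with the rails' −y face. The bottom of the first rung is 172 mm above the floor and each subsequent rung is 321 mm higher than the one below.

C is a spool: two coaxial disc flanges of radius 137 mm and thickness 17 mm, joined by a core cylinder of radius 18 mm and height 250 mm. The lower flange rests on z = 0 and the three cylinders share a vertical axis.

The ladder is on the floor beside the stool on its +x side. The spool is on top of the stool.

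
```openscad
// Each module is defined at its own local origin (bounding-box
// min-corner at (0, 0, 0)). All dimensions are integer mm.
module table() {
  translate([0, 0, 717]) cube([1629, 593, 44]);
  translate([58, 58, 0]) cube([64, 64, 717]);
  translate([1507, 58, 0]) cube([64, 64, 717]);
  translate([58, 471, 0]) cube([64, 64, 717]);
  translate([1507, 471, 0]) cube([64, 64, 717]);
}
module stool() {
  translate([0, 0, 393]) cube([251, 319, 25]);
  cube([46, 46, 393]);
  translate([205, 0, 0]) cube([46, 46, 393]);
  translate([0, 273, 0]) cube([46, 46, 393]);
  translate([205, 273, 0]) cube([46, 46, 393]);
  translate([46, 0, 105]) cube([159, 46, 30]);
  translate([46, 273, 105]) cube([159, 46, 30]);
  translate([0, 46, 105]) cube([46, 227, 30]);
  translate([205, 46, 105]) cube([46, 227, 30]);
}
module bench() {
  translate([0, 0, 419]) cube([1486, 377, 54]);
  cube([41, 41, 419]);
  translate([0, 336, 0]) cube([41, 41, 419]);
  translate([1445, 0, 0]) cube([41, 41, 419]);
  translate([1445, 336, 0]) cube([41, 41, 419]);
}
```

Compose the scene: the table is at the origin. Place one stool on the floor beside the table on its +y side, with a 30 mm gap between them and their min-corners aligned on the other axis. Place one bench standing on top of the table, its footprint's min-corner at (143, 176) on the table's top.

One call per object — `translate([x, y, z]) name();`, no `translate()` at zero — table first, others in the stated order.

table();
translate([0, 623, 0]) stool();
translate([143, 176, 761]) bench();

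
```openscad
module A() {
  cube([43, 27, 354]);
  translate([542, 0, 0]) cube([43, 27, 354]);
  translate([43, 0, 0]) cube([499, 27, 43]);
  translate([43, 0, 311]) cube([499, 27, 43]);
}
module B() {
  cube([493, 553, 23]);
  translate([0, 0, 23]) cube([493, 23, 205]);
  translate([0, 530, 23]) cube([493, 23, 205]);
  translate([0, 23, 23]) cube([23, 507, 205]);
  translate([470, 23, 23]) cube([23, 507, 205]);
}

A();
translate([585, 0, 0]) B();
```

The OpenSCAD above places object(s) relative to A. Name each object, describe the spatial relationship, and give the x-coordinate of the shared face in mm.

A is a picture frame. B is an open box. The open box is against the picture frame's +x side, with their −y faces flush. The x-coordinate of the shared face is 585 mm.

The picture frame's +x face and the open box's −x face are both at x = 585 mm.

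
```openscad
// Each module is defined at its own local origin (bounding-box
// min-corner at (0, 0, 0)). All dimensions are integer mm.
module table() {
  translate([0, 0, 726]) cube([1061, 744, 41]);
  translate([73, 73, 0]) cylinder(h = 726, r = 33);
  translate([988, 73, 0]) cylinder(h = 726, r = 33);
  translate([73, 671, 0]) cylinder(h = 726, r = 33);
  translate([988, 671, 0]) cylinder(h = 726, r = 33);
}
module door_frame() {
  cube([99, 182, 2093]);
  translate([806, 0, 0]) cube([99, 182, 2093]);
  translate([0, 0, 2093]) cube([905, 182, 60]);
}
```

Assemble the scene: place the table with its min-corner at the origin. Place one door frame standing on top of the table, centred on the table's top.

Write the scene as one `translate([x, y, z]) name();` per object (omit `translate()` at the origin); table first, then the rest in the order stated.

table();
translate([78, 281, 767]) door_frame();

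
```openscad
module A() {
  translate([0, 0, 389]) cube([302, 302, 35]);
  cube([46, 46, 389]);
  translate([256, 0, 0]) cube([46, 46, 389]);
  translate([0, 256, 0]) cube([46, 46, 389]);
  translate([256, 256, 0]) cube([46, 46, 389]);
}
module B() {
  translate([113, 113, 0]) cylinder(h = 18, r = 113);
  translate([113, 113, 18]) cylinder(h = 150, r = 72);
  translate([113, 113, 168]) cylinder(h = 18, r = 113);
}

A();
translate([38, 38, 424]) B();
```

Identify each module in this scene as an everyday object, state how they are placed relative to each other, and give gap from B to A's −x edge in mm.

The spool's min-x is at 38; the stool's min-x is 0; gap = 38 mm.

A is a stool. B is a spool. The spool is on top of the stool, centred. The gap from the spool to the stool's −x edge is 38 mm.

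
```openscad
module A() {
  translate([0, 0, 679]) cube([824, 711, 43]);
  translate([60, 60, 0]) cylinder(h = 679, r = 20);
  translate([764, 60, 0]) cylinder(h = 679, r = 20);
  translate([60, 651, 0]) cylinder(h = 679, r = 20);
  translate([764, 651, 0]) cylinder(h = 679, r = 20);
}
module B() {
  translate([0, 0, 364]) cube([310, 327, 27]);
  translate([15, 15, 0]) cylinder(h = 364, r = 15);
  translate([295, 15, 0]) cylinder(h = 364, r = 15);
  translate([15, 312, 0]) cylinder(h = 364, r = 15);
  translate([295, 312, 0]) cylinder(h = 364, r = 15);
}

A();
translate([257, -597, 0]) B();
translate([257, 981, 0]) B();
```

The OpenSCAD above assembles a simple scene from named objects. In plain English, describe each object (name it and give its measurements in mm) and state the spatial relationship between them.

A is a rectangular dining table. The top is 824×711×43 mm with its upper surface at z = 722 mm. It stands on four round legs of 40 mm diameter, each leg's bounding box inset 40 mm from the nearest pair of top edges, running from the floor to the underside of the top.

B is a simple wooden stool: a rectangular seat 310 mm (x) by 327 mm (y), 27 mm thick, top face at z = 391 mm, on four round legs, each 30 mm in diameter. The legs rest on z = 0, each leg's axis is inset half a diameter from the nearest pair of seat edges (so the leg's bounding box is flush with the corner).

Two stools sit around the table at the −y, +y sides.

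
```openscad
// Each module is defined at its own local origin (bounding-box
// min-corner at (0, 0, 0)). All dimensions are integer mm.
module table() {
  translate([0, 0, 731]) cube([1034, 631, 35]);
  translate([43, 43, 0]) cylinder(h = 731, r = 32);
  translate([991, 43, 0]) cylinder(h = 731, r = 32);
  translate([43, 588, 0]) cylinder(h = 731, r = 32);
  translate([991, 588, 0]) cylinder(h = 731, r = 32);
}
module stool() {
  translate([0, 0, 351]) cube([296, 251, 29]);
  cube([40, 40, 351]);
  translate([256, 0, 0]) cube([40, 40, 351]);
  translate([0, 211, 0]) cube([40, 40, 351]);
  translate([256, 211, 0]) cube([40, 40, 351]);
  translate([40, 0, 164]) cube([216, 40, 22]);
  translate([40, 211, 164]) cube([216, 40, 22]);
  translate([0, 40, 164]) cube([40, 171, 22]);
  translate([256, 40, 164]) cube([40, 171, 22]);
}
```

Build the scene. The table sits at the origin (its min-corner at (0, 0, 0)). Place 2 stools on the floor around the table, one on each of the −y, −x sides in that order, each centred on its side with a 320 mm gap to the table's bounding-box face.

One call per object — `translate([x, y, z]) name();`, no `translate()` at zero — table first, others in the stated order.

table();
translate([369, -571, 0]) stool();
translate([-616, 190, 0]) stool();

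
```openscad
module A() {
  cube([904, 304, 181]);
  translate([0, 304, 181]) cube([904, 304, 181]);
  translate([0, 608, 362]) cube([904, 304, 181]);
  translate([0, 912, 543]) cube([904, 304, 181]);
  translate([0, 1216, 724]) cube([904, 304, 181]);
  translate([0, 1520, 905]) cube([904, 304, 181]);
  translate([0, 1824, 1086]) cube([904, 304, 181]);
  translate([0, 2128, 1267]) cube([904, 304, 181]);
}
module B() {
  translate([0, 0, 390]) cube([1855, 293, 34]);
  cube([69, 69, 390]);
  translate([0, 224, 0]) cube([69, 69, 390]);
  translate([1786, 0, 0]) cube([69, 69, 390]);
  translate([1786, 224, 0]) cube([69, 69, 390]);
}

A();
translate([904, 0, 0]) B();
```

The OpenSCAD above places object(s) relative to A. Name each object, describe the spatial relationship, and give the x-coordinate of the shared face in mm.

The staircase's +x face and the bench's −x face are both at x = 904 mm.

A is a staircase. B is a bench. The bench is against the staircase's +x side, with their −y faces flush. The x-coordinate of the shared face is 904 mm.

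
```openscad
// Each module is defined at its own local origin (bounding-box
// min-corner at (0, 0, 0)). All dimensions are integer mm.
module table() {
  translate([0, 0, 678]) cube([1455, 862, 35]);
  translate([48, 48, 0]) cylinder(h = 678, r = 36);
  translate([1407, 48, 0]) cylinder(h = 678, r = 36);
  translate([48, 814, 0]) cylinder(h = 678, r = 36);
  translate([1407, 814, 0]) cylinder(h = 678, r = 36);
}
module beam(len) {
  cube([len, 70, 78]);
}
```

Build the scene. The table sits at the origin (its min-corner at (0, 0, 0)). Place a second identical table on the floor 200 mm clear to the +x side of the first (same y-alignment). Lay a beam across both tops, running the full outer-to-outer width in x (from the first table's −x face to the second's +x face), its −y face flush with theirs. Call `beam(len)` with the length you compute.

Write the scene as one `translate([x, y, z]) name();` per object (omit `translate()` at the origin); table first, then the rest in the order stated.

table();
translate([1655, 0, 0]) table();
translate([0, 0, 713]) beam(3110);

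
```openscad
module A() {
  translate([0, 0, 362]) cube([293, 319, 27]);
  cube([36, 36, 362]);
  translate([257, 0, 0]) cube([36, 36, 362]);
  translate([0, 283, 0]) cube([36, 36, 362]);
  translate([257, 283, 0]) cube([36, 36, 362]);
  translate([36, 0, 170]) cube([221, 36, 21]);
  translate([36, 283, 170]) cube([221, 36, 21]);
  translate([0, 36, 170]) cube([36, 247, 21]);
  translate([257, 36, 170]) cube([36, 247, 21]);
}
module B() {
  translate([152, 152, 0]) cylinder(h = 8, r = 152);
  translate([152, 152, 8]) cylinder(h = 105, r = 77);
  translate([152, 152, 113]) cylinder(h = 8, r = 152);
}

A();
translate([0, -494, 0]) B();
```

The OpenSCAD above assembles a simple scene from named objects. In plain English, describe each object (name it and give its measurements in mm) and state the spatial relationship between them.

A is a simple wooden stool: a rectangular seat 293 mm (x) by 319 mm (y), 27 mm thick, top face at z = 389 mm, on four square legs, each 36×36 mm in cross-section. The legs rest on z = 0, each flush with a corner of the seat. Four stretchers, 36 mm wide and 21 mm tall, connect adjacent legs with their undersides at z = 170 mm, each running between the inner faces of the legs it joins and aligned with the legs' outer faces on the other axis.

B is a spool: two coaxial disc flanges of radius 152 mm and thickness 8 mm, joined by a core cylinder of radius 77 mm and height 105 mm. The lower flange rests on z = 0 and the three cylinders share a vertical axis.

The spool is on the floor beside the stool on its −y side.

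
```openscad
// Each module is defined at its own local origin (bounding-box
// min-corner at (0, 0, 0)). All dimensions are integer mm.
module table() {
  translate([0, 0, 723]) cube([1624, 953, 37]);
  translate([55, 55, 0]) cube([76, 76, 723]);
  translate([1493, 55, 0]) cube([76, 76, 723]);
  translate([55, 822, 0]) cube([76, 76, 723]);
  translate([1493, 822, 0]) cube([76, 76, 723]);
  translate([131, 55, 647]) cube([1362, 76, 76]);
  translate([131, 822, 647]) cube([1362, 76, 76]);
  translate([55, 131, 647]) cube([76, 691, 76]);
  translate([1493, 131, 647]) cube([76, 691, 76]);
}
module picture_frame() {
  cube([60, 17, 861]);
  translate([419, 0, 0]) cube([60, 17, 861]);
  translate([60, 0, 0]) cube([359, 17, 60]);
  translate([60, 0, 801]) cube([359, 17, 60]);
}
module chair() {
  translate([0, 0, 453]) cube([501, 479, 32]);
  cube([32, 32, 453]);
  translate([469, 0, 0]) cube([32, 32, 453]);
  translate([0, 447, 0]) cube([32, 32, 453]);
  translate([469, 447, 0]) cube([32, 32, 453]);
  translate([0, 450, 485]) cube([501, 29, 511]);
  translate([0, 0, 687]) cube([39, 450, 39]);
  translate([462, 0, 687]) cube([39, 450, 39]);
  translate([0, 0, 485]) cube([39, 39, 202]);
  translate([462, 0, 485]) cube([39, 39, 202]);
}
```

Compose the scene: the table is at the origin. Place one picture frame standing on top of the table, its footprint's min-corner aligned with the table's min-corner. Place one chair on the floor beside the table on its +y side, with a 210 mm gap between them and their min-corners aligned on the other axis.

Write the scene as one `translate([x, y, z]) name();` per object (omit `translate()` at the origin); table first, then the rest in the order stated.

table();
translate([0, 0, 760]) picture_frame();
translate([0, 1163, 0]) chair();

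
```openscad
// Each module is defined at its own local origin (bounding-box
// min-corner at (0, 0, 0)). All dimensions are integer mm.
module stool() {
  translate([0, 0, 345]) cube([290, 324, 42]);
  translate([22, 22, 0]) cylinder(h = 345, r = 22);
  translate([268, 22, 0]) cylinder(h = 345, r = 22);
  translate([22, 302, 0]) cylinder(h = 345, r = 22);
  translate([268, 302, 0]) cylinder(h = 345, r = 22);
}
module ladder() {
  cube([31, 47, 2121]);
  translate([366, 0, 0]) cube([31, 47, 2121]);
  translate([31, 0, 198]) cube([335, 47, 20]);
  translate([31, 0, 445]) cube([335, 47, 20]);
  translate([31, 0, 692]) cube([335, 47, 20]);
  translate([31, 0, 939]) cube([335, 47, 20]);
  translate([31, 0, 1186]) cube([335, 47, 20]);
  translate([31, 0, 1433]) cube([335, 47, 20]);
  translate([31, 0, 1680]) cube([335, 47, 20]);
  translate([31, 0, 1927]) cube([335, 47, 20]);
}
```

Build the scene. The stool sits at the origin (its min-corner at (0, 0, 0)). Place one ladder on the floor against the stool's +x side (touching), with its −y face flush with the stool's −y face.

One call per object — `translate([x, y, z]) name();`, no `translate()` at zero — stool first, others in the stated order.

stool();
translate([290, 0, 0]) ladder();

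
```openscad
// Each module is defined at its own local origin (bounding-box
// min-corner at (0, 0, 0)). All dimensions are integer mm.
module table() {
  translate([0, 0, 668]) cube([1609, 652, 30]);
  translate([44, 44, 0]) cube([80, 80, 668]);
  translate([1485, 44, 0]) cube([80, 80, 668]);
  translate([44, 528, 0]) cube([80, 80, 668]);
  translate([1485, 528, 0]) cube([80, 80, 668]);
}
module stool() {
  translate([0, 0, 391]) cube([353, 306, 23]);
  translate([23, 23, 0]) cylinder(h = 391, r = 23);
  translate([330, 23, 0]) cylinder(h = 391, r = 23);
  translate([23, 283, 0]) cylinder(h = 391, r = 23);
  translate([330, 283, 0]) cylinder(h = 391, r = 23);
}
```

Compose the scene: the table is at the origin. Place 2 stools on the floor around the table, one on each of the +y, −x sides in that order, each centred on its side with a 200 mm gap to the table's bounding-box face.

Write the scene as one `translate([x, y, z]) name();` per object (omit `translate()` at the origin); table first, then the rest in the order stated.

table();
translate([628, 852, 0]) stool();
translate([-553, 173, 0]) stool();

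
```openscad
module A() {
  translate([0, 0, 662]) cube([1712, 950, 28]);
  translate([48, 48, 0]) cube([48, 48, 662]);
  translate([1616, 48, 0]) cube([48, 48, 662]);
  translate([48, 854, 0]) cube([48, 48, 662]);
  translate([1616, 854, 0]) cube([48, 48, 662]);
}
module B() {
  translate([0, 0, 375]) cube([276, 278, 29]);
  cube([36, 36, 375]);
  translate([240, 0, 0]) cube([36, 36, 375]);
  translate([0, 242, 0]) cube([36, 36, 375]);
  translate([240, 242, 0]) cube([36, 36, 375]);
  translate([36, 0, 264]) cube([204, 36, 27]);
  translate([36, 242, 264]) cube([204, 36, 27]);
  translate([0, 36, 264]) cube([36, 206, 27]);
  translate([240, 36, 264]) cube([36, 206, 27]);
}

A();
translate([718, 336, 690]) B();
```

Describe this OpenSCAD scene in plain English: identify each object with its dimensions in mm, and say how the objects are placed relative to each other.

A is a table: top 1712 mm (x) × 950 mm (y), 28 mm thick, upper face at z = 690 mm, on four 48×48 mm square legs, each inset 48 mm from the nearest pair of top edges, running from z = 0 to the bottom of the top.

B is a simple wooden stool: a rectangular seat 276 mm (x) by 278 mm (y), 29 mm thick, top face at z = 404 mm, on four square legs, each 36×36 mm in cross-section. The legs rest on z = 0, each flush with a corner of the seat. Four stretchers, 36 mm wide and 27 mm tall, connect adjacent legs with their undersides at z = 264 mm, each running between the inner faces of the legs it joins and aligned with the legs' outer faces on the other axis.

The stool is on top of the table, centred.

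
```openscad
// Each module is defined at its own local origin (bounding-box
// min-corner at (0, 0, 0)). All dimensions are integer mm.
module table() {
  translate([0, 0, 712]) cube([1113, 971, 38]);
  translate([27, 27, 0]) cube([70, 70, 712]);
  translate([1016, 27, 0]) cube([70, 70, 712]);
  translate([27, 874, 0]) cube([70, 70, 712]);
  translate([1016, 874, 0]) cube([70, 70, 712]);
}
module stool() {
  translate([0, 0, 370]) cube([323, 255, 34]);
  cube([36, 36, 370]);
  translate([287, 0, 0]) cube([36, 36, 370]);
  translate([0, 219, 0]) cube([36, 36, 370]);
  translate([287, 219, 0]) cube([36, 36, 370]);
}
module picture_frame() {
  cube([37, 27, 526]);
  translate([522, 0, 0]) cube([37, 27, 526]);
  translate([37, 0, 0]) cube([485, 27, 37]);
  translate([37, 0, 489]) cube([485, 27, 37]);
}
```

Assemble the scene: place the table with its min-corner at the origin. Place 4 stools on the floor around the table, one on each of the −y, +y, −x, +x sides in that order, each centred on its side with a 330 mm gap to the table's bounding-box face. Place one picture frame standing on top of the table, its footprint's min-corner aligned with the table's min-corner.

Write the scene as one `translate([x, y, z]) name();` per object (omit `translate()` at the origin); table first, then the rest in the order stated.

table();
translate([395, -585, 0]) stool();
translate([395, 1301, 0]) stool();
translate([-653, 358, 0]) stool();
translate([1443, 358, 0]) stool();
translate([0, 0, 750]) picture_frame();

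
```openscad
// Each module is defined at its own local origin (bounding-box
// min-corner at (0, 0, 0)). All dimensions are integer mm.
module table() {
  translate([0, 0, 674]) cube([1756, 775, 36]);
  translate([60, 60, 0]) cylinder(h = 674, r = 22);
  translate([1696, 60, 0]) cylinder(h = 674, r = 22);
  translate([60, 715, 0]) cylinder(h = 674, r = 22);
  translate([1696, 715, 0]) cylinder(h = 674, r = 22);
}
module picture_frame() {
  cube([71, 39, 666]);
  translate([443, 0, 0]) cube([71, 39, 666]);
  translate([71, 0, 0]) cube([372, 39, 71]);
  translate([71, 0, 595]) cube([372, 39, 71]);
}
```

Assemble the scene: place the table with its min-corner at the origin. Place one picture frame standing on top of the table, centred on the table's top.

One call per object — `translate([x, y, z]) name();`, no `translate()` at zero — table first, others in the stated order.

table();
translate([621, 368, 710]) picture_frame();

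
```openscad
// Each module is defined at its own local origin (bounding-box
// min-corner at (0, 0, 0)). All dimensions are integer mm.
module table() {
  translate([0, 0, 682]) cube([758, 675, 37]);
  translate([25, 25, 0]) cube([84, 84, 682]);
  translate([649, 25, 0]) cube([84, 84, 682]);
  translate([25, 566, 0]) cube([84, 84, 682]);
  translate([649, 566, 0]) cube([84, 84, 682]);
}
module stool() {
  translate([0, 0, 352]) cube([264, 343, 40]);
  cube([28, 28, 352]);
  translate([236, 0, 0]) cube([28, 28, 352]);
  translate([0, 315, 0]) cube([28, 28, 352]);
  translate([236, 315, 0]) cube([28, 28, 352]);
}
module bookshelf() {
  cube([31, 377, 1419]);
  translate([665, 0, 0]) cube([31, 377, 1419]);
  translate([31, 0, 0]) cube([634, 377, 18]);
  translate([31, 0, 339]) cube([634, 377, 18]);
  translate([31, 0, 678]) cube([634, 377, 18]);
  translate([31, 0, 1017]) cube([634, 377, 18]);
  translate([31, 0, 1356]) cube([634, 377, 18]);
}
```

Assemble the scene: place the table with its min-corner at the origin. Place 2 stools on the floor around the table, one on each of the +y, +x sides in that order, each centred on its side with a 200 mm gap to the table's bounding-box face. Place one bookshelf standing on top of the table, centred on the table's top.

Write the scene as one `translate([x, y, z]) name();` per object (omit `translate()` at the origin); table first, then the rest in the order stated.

table();
translate([247, 875, 0]) stool();
translate([958, 166, 0]) stool();
translate([31, 149, 719]) bookshelf();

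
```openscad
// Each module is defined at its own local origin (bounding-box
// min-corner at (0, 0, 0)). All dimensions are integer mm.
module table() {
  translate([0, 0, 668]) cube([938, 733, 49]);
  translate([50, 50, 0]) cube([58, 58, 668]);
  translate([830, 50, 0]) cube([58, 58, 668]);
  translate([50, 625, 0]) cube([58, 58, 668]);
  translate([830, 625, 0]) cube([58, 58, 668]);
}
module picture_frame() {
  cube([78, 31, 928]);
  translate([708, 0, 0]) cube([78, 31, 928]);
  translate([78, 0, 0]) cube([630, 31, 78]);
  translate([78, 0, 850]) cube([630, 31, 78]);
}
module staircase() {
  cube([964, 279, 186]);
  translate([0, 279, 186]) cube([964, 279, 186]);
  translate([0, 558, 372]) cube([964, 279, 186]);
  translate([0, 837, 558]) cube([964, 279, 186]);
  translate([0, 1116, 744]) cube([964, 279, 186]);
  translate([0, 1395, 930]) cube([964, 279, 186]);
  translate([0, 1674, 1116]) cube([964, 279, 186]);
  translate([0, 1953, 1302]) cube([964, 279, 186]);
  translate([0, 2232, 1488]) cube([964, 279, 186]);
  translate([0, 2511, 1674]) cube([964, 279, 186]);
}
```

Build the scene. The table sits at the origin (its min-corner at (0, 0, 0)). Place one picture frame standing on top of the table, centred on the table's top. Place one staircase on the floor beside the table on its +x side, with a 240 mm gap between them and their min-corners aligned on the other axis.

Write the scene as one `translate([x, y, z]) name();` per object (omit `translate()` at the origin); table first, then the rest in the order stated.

table();
translate([76, 351, 717]) picture_frame();
translate([1178, 0, 0]) staircase();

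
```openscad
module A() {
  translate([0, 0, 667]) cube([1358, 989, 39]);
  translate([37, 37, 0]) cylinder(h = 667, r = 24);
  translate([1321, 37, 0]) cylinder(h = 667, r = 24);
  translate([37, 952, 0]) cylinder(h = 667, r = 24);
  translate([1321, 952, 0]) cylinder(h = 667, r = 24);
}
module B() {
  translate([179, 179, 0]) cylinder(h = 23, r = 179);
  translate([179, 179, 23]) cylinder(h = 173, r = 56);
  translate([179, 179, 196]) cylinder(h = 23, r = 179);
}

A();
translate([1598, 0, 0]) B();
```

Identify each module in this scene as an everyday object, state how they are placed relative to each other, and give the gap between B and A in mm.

A is a table. B is a spool. The spool is on the floor beside the table on its +x side. The gap between the spool and the table is 240 mm.

The spool's nearest face is 240 mm from the table's +x face.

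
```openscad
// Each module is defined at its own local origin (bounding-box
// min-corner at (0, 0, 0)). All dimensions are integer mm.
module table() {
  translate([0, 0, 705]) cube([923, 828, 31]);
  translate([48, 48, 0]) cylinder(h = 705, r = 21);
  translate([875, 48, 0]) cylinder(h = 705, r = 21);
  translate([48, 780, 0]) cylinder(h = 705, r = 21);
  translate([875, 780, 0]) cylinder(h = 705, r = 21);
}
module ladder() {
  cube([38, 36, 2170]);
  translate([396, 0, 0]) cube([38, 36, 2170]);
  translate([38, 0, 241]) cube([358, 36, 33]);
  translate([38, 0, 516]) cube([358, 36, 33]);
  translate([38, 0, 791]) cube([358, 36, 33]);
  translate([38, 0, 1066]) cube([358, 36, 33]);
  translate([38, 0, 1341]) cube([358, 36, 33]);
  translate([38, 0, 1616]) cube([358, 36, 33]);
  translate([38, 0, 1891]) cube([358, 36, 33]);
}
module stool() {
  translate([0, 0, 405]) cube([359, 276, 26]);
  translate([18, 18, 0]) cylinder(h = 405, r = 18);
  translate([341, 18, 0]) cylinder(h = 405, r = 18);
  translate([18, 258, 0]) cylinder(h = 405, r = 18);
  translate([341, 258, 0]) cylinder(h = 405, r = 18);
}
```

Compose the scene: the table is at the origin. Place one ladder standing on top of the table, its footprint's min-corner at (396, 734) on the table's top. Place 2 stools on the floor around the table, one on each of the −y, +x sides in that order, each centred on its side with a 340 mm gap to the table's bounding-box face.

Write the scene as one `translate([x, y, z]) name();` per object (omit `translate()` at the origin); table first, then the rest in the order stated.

table();
translate([396, 734, 736]) ladder();
translate([282, -616, 0]) stool();
translate([1263, 276, 0]) stool();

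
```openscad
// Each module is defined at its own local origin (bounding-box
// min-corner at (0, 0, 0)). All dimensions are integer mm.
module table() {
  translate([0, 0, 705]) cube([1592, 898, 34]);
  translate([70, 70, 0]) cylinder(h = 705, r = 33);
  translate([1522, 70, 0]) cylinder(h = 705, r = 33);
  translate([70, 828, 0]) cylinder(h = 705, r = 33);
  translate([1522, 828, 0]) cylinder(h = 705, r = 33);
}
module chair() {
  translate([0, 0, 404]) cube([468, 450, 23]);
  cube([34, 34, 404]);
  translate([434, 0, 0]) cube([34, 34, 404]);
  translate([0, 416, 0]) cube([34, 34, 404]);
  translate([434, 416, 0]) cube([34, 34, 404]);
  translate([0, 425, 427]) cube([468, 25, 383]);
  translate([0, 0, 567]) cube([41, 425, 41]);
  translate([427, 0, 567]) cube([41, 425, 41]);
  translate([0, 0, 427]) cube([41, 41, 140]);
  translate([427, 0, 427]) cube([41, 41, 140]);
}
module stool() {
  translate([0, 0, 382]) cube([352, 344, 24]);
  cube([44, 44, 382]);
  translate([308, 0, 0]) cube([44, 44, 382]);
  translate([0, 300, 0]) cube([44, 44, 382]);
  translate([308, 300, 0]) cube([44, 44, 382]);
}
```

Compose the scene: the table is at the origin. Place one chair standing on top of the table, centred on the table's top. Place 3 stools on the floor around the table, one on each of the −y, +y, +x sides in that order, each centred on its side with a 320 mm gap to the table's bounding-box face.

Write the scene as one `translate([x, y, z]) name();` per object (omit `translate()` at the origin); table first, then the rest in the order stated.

table();
translate([562, 224, 739]) chair();
translate([620, -664, 0]) stool();
translate([620, 1218, 0]) stool();
translate([1912, 277, 0]) stool();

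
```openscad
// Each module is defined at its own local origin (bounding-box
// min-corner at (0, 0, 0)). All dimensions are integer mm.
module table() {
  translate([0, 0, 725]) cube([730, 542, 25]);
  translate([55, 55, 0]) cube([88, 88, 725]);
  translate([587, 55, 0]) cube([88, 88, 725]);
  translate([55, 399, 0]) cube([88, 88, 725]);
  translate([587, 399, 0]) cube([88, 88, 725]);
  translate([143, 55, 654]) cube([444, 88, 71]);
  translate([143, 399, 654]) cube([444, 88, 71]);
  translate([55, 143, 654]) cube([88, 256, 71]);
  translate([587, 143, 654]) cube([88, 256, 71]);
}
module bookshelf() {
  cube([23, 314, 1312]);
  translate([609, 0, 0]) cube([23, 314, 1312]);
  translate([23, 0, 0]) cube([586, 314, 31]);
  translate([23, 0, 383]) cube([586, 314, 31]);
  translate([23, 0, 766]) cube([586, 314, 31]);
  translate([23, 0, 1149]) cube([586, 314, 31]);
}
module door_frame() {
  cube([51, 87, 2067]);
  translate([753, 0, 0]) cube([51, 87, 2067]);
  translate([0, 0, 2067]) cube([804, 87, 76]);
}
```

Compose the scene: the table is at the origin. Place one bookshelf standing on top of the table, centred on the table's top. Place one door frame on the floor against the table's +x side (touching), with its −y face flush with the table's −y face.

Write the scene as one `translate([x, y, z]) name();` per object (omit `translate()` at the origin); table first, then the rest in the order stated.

table();
translate([49, 114, 750]) bookshelf();
translate([730, 0, 0]) door_frame();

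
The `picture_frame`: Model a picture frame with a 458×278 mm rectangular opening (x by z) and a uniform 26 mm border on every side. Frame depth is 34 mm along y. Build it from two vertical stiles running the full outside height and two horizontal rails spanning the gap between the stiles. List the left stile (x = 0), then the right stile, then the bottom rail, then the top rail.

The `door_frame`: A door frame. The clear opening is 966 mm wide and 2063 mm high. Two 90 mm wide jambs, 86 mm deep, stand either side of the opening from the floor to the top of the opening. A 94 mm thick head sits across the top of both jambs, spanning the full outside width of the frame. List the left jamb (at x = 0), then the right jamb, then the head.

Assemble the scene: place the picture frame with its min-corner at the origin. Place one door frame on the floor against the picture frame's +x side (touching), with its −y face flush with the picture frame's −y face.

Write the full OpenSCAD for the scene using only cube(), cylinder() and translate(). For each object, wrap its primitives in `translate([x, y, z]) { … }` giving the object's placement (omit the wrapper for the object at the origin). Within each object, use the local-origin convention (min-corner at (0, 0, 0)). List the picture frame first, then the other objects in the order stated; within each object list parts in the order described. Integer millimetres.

cube([26, 34, 330]);
translate([484, 0, 0]) cube([26, 34, 330]);
translate([26, 0, 0]) cube([458, 34, 26]);
translate([26, 0, 304]) cube([458, 34, 26]);
translate([510, 0, 0]) {
  cube([90, 86, 2063]);
  translate([1056, 0, 0]) cube([90, 86, 2063]);
  translate([0, 0, 2063]) cube([1146, 86, 94]);
}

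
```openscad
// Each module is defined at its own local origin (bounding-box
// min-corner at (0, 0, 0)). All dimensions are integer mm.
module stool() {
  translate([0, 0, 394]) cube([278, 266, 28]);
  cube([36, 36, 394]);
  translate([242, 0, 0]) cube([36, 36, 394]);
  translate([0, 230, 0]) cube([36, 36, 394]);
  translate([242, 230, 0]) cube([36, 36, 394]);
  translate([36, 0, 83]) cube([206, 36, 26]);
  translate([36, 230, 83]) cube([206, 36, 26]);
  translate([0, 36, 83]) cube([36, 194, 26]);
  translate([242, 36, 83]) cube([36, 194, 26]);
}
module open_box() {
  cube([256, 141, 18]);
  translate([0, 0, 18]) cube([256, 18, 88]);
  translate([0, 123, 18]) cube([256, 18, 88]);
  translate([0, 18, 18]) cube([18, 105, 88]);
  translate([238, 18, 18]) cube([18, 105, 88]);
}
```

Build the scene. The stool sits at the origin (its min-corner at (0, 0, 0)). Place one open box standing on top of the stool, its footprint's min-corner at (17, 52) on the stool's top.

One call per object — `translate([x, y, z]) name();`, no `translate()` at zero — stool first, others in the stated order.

stool();
translate([17, 52, 422]) open_box();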